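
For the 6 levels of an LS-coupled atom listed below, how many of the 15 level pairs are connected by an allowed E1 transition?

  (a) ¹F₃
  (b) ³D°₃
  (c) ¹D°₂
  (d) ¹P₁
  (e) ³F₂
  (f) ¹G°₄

4

(a)–(b): forbidden (ΔS).
(a)–(c): allowed.
(a)–(d): forbidden (parity, ΔL, ΔJ).
(a)–(e): forbidden (parity, ΔS).
(a)–(f): allowed.
(b)–(c): forbidden (parity, ΔS).
(b)–(d): forbidden (ΔS, ΔJ).
(b)–(e): allowed.
(b)–(f): forbidden (parity, ΔS, ΔL).
(c)–(d): allowed.
(c)–(e): forbidden (ΔS).
(c)–(f): forbidden (parity, ΔL, ΔJ).
(d)–(e): forbidden (parity, ΔS, ΔL).
(d)–(f): forbidden (ΔL, ΔJ).
(e)–(f): forbidden (ΔS, ΔJ).
Allowed pairs: 4 of 15.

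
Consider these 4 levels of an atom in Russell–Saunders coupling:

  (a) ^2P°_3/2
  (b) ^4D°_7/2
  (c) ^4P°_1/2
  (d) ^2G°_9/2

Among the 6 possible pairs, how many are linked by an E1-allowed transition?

0

(a)–(b): forbidden (parity, ΔS, ΔJ).
(a)–(c): forbidden (parity, ΔS).
(a)–(d): forbidden (parity, ΔL, ΔJ).
(b)–(c): forbidden (parity, ΔJ).
(b)–(d): forbidden (parity, ΔS, ΔL).
(c)–(d): forbidden (parity, ΔS, ΔL, ΔJ).
Allowed pairs: 0 of 6.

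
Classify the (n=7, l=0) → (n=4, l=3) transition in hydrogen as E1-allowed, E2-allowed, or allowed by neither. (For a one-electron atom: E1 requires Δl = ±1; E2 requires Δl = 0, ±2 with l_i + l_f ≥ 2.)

Δl = 3 − 0 = +3; l_i + l_f = 3.
E1 (Δl = ±1): not satisfied.
E2 (Δl = 0,±2, l_i+l_f ≥ 2): not satisfied.

neither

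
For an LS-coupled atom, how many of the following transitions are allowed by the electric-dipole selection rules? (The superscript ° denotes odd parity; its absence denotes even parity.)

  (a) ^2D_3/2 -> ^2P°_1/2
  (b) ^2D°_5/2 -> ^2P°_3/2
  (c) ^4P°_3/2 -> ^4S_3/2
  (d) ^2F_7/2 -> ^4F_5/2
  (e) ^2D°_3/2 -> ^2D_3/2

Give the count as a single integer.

3

(a) allowed
(b) forbidden (parity fails)
(c) allowed
(d) forbidden (parity, ΔS fail)
(e) allowed
Total allowed: 3 of 5.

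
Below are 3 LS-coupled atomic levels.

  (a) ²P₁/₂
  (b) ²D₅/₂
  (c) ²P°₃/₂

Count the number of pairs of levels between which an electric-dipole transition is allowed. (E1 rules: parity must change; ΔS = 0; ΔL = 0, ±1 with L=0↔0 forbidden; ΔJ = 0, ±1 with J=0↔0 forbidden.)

2

(a)–(b): forbidden (parity, ΔJ).
(a)–(c): allowed.
(b)–(c): allowed.
Allowed pairs: 2 of 3.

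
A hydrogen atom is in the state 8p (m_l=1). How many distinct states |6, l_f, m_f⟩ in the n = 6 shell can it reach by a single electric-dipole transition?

4

E1 requires Δl = ±1, so l_f ∈ {0, 2}; with 0 ≤ l_f ≤ n_f−1 = 5, the allowed l_f values are {0, 2}.
For l_f = 0: m_f ∈ {m_i−1, m_i, m_i+1} ∩ [−0, 0] = {0} → 1 state.
For l_f = 2: m_f ∈ {m_i−1, m_i, m_i+1} ∩ [−2, 2] = {0, 1, 2} → 3 states.
Total: 4.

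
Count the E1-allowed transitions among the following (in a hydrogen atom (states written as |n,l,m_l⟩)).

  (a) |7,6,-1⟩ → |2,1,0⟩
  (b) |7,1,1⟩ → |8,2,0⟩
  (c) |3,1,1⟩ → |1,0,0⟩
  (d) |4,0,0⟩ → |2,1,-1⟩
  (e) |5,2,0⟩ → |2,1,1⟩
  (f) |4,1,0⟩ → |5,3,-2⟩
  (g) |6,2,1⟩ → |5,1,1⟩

5

(a) forbidden — Δl = -5 (E1 requires Δl = ±1)
(b) allowed
(c) allowed
(d) allowed
(e) allowed
(f) forbidden — Δl = +2 (E1 requires Δl = ±1); Δm_l = -2 (E1 requires Δm_l = 0, ±1)
(g) allowed
Total allowed: 5 of 7.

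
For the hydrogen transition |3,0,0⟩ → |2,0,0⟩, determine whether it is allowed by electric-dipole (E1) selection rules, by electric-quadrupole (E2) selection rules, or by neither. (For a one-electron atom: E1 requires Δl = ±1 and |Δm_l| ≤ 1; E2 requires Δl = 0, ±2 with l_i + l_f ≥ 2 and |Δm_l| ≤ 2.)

Δl = 0 − 0 = +0; l_i + l_f = 0.
Δm_l = +0.
E1 (Δl = ±1, |Δm_l| ≤ 1): not satisfied.
E2 (Δl = 0,±2, l_i+l_f ≥ 2, |Δm_l| ≤ 2): not satisfied.

neither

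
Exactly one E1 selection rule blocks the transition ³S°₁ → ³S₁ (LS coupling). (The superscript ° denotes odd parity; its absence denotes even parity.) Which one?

the L=0 ↔ L=0 exclusion

Reading off the term symbols: S 1→1, L 0→0, J 1→1, parity odd→even.
Parity must change: odd → even — ✓.
ΔS = 0: S: 1 → 1 — ✓.
ΔL = 0, ±1 (not L=0↔0): L: 0 → 0, ΔL = +0 — ✗.
ΔJ = 0, ±1 (not J=0↔0): J: 1 → 1, ΔJ = +0 — ✓.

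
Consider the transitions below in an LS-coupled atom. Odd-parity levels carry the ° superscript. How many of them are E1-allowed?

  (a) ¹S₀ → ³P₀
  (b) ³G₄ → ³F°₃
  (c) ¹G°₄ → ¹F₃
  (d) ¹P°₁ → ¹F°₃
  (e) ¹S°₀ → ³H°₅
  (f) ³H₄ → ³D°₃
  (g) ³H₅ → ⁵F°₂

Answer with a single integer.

2

(a) forbidden (parity, ΔS, ΔJ fail)
(b) allowed
(c) allowed
(d) forbidden (parity, ΔL, ΔJ fail)
(e) forbidden (parity, ΔS, ΔL, ΔJ fail)
(f) forbidden (ΔL fails)
(g) forbidden (ΔS, ΔL, ΔJ fail)
Total allowed: 2 of 7.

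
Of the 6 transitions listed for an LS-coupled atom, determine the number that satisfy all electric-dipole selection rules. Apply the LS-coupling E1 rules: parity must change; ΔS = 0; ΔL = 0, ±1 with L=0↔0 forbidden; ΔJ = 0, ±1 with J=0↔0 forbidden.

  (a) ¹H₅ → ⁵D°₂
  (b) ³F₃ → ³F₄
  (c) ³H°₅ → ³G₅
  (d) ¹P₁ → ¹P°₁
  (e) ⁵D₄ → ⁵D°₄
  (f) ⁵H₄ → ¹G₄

3

(a) forbidden (ΔS, ΔL, ΔJ fail)
(b) forbidden (parity fails)
(c) allowed
(d) allowed
(e) allowed
(f) forbidden (parity, ΔS fail)
Total allowed: 3 of 6.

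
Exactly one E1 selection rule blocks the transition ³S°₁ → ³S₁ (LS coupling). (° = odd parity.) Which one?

the L=0 ↔ L=0 exclusion

Reading off the term symbols: S 1→1, L 0→0, J 1→1, parity odd→even.
Parity must change: odd → even — ✓.
ΔS = 0: S: 1 → 1 — ✓.
ΔL = 0, ±1 (not L=0↔0): L: 0 → 0, ΔL = +0 — ✗.
ΔJ = 0, ±1 (not J=0↔0): J: 1 → 1, ΔJ = +0 — ✓.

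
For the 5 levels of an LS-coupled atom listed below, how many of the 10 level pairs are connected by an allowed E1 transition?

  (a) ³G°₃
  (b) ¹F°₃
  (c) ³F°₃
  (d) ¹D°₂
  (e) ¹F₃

2

(a)–(b): forbidden (parity, ΔS).
(a)–(c): forbidden (parity).
(a)–(d): forbidden (parity, ΔS, ΔL).
(a)–(e): forbidden (ΔS).
(b)–(c): forbidden (parity, ΔS).
(b)–(d): forbidden (parity).
(b)–(e): allowed.
(c)–(d): forbidden (parity, ΔS).
(c)–(e): forbidden (ΔS).
(d)–(e): allowed.
Allowed pairs: 2 of 10.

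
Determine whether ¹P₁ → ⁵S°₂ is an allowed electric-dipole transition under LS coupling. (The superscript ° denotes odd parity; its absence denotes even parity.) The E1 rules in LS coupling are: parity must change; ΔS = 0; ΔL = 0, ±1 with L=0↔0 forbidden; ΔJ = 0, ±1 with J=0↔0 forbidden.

forbidden

Initial level: S=0, L=1, J=1, parity even. Final level: S=2, L=0, J=2, parity odd.
Parity must change: even → odd — ok.
ΔS = 0: S: 0 → 2 — fails.
ΔL = 0, ±1 (not L=0↔0): L: 1 → 0, ΔL = -1 — ok.
ΔJ = 0, ±1 (not J=0↔0): J: 1 → 2, ΔJ = +1 — ok.
Rule(s) violated: ΔS.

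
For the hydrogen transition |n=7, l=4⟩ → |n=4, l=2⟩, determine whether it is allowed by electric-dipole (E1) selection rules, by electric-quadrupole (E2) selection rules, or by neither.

Δl = 2 − 4 = -2; l_i + l_f = 6.
E1 (Δl = ±1): not satisfied.
E2 (Δl = 0,±2, l_i+l_f ≥ 2): satisfied.

E2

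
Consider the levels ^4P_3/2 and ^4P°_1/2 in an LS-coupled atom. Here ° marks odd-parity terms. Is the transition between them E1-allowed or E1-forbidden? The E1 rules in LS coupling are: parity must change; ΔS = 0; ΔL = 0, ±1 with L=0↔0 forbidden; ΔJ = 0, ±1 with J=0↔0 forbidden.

allowed

Parity must change: even → odd — passes.
ΔS = 0: S: 3/2 → 3/2 — passes.
ΔL = 0, ±1 (not L=0↔0): L: 1 → 1, ΔL = +0 — passes.
ΔJ = 0, ±1 (not J=0↔0): J: 3/2 → 1/2, ΔJ = -1 — passes.
All four E1 rules are satisfied.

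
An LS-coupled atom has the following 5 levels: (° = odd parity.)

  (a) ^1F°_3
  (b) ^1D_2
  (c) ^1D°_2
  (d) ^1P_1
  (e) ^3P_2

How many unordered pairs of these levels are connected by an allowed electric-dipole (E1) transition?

(a)–(b): allowed.
(a)–(c): forbidden (parity).
(a)–(d): forbidden (ΔL, ΔJ).
(a)–(e): forbidden (ΔS, ΔL).
(b)–(c): allowed.
(b)–(d): forbidden (parity).
(b)–(e): forbidden (parity, ΔS).
(c)–(d): allowed.
(c)–(e): forbidden (ΔS).
(d)–(e): forbidden (parity, ΔS).
Allowed pairs: 3 of 10.

3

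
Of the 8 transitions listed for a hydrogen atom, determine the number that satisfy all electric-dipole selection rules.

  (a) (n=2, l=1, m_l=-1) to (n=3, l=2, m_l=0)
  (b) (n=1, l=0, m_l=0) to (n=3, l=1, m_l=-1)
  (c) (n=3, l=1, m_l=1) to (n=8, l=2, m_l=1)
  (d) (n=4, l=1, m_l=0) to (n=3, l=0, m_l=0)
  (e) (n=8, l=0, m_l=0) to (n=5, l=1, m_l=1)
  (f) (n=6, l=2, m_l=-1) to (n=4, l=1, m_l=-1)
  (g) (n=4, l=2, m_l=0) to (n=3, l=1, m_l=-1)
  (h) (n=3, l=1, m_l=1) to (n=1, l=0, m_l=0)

8

(a) allowed
(b) allowed
(c) allowed
(d) allowed
(e) allowed
(f) allowed
(g) allowed
(h) allowed
Total allowed: 8 of 8.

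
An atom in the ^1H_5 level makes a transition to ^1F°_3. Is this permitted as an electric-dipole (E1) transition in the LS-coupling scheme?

Initial level: S=0, L=5, J=5, parity even. Final level: S=0, L=3, J=3, parity odd.
Parity must change: even → odd — ok.
ΔS = 0: S: 0 → 0 — ok.
ΔL = 0, ±1 (not L=0↔0): L: 5 → 3, ΔL = -2 — fails.
ΔJ = 0, ±1 (not J=0↔0): J: 5 → 3, ΔJ = -2 — fails.
Rule(s) violated: ΔL, ΔJ.

forbidden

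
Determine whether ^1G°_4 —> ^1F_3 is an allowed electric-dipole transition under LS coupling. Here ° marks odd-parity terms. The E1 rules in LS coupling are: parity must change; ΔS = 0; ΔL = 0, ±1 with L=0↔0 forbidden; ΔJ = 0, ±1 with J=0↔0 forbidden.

allowed

Reading off the term symbols: S 0→0, L 4→3, J 4→3, parity odd→even.
ΔS = 0: S: 0 → 0 — satisfied.
ΔL = 0, ±1 (not L=0↔0): L: 4 → 3, ΔL = -1 — satisfied.
Parity must change: odd → even — satisfied.
ΔJ = 0, ±1 (not J=0↔0): J: 4 → 3, ΔJ = -1 — satisfied.
All four E1 rules are satisfied.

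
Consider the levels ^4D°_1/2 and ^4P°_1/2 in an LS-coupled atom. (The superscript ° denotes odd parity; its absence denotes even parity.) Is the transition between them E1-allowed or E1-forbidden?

Parity must change: odd → odd — violated.
ΔS = 0: S: 3/2 → 3/2 — satisfied.
ΔL = 0, ±1 (not L=0↔0): L: 2 → 1, ΔL = -1 — satisfied.
ΔJ = 0, ±1 (not J=0↔0): J: 1/2 → 1/2, ΔJ = +0 — satisfied.
Rule(s) violated: parity.

forbidden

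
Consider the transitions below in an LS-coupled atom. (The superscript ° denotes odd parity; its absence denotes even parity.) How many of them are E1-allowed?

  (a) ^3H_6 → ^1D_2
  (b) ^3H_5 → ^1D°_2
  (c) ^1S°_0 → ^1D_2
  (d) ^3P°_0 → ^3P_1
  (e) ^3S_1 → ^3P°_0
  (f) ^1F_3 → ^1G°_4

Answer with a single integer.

3

(a) forbidden (parity, ΔS, ΔL, ΔJ fail)
(b) forbidden (ΔS, ΔL, ΔJ fail)
(c) forbidden (ΔL, ΔJ fail)
(d) allowed
(e) allowed
(f) allowed
Total allowed: 3 of 6.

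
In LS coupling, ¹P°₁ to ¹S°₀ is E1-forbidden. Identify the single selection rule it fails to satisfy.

parity

Reading off the term symbols: S 0→0, L 1→0, J 1→0, parity odd→odd.
Parity must change: odd → odd — violated.
ΔS = 0: S: 0 → 0 — satisfied.
ΔJ = 0, ±1 (not J=0↔0): J: 1 → 0, ΔJ = -1 — satisfied.
ΔL = 0, ±1 (not L=0↔0): L: 1 → 0, ΔL = -1 — satisfied.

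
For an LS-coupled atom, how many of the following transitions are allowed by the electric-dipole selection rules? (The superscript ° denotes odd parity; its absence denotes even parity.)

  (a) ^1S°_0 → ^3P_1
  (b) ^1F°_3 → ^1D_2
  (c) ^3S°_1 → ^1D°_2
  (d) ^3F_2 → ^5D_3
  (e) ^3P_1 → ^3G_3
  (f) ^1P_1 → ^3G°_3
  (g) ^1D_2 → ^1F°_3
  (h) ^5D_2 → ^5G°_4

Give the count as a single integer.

(a) forbidden (ΔS fails)
(b) allowed
(c) forbidden (parity, ΔS, ΔL fail)
(d) forbidden (parity, ΔS fail)
(e) forbidden (parity, ΔL, ΔJ fail)
(f) forbidden (ΔS, ΔL, ΔJ fail)
(g) allowed
(h) forbidden (ΔL, ΔJ fail)
Total allowed: 2 of 8.

2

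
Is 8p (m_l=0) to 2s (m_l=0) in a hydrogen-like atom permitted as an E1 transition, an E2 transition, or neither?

Δl = 0 − 1 = -1; l_i + l_f = 1.
Δm_l = +0.
E1 (Δl = ±1, |Δm_l| ≤ 1): satisfied.
E2 (Δl = 0,±2, l_i+l_f ≥ 2, |Δm_l| ≤ 2): not satisfied.

E1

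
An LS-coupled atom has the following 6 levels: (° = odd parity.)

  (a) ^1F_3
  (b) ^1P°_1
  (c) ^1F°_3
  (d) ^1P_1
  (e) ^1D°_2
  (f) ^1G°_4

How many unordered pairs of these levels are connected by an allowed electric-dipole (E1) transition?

(a)–(b): forbidden (ΔL, ΔJ).
(a)–(c): allowed.
(a)–(d): forbidden (parity, ΔL, ΔJ).
(a)–(e): allowed.
(a)–(f): allowed.
(b)–(c): forbidden (parity, ΔL, ΔJ).
(b)–(d): allowed.
(b)–(e): forbidden (parity).
(b)–(f): forbidden (parity, ΔL, ΔJ).
(c)–(d): forbidden (ΔL, ΔJ).
(c)–(e): forbidden (parity).
(c)–(f): forbidden (parity).
(d)–(e): allowed.
(d)–(f): forbidden (ΔL, ΔJ).
(e)–(f): forbidden (parity, ΔL, ΔJ).
Allowed pairs: 5 of 15.

5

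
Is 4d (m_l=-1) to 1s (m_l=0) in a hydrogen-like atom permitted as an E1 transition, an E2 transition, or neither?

Δl = 0 − 2 = -2; l_i + l_f = 2.
Δm_l = +1.
E1 (Δl = ±1, |Δm_l| ≤ 1): not satisfied.
E2 (Δl = 0,±2, l_i+l_f ≥ 2, |Δm_l| ≤ 2): satisfied.

E2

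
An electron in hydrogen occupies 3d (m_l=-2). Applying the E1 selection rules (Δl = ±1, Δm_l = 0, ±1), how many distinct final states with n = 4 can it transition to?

E1 requires Δl = ±1, so l_f ∈ {1, 3}; with 0 ≤ l_f ≤ n_f−1 = 3, the allowed l_f values are {1, 3}.
For l_f = 1: m_f ∈ {m_i−1, m_i, m_i+1} ∩ [−1, 1] = {-1} → 1 state.
For l_f = 3: m_f ∈ {m_i−1, m_i, m_i+1} ∩ [−3, 3] = {-3, -2, -1} → 3 states.
Total: 4.

4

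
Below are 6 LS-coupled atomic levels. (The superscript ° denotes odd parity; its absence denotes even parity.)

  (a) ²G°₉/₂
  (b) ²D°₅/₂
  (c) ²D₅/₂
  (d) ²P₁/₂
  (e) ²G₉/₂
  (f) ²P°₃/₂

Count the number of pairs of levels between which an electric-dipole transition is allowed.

4

(a)–(b): forbidden (parity, ΔL, ΔJ).
(a)–(c): forbidden (ΔL, ΔJ).
(a)–(d): forbidden (ΔL, ΔJ).
(a)–(e): allowed.
(a)–(f): forbidden (parity, ΔL, ΔJ).
(b)–(c): allowed.
(b)–(d): forbidden (ΔJ).
(b)–(e): forbidden (ΔL, ΔJ).
(b)–(f): forbidden (parity).
(c)–(d): forbidden (parity, ΔJ).
(c)–(e): forbidden (parity, ΔL, ΔJ).
(c)–(f): allowed.
(d)–(e): forbidden (parity, ΔL, ΔJ).
(d)–(f): allowed.
(e)–(f): forbidden (ΔL, ΔJ).
Allowed pairs: 4 of 15.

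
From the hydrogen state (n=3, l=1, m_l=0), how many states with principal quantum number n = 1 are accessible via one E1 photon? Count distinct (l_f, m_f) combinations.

E1 requires Δl = ±1, so l_f ∈ {0, 2}; with 0 ≤ l_f ≤ n_f−1 = 0, the allowed l_f values are {0}.
For l_f = 0: m_f ∈ {m_i−1, m_i, m_i+1} ∩ [−0, 0] = {0} → 1 state.
Total: 1.

1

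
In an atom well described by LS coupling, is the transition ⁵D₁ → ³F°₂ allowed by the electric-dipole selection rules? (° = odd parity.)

Initial level: S=2, L=2, J=1, parity even. Final level: S=1, L=3, J=2, parity odd.
Parity must change: even → odd — ✓.
ΔS = 0: S: 2 → 1 — ✗.
ΔL = 0, ±1 (not L=0↔0): L: 2 → 3, ΔL = +1 — ✓.
ΔJ = 0, ±1 (not J=0↔0): J: 1 → 2, ΔJ = +1 — ✓.
Rule(s) violated: ΔS.

forbidden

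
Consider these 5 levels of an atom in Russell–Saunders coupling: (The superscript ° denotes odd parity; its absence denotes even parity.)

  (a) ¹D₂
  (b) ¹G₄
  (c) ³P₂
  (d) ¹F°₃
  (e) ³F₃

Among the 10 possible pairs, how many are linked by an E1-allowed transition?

2

(a)–(b): forbidden (parity, ΔL, ΔJ).
(a)–(c): forbidden (parity, ΔS).
(a)–(d): allowed.
(a)–(e): forbidden (parity, ΔS).
(b)–(c): forbidden (parity, ΔS, ΔL, ΔJ).
(b)–(d): allowed.
(b)–(e): forbidden (parity, ΔS).
(c)–(d): forbidden (ΔS, ΔL).
(c)–(e): forbidden (parity, ΔL).
(d)–(e): forbidden (ΔS).
Allowed pairs: 2 of 10.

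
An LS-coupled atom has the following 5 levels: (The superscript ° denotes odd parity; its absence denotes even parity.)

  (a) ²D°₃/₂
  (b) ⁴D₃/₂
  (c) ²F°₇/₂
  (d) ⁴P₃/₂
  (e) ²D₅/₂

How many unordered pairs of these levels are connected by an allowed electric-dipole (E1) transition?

2

(a)–(b): forbidden (ΔS).
(a)–(c): forbidden (parity, ΔJ).
(a)–(d): forbidden (ΔS).
(a)–(e): allowed.
(b)–(c): forbidden (ΔS, ΔJ).
(b)–(d): forbidden (parity).
(b)–(e): forbidden (parity, ΔS).
(c)–(d): forbidden (ΔS, ΔL, ΔJ).
(c)–(e): allowed.
(d)–(e): forbidden (parity, ΔS).
Allowed pairs: 2 of 10.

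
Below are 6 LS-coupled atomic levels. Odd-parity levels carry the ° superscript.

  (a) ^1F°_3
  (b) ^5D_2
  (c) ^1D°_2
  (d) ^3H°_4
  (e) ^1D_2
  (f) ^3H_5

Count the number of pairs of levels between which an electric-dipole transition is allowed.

(a)–(b): forbidden (ΔS).
(a)–(c): forbidden (parity).
(a)–(d): forbidden (parity, ΔS, ΔL).
(a)–(e): allowed.
(a)–(f): forbidden (ΔS, ΔL, ΔJ).
(b)–(c): forbidden (ΔS).
(b)–(d): forbidden (ΔS, ΔL, ΔJ).
(b)–(e): forbidden (parity, ΔS).
(b)–(f): forbidden (parity, ΔS, ΔL, ΔJ).
(c)–(d): forbidden (parity, ΔS, ΔL, ΔJ).
(c)–(e): allowed.
(c)–(f): forbidden (ΔS, ΔL, ΔJ).
(d)–(e): forbidden (ΔS, ΔL, ΔJ).
(d)–(f): allowed.
(e)–(f): forbidden (parity, ΔS, ΔL, ΔJ).
Allowed pairs: 3 of 15.

3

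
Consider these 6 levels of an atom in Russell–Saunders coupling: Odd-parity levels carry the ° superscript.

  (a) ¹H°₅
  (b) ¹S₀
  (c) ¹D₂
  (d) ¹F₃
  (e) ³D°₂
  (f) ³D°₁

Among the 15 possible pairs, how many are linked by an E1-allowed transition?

(a)–(b): forbidden (ΔL, ΔJ).
(a)–(c): forbidden (ΔL, ΔJ).
(a)–(d): forbidden (ΔL, ΔJ).
(a)–(e): forbidden (parity, ΔS, ΔL, ΔJ).
(a)–(f): forbidden (parity, ΔS, ΔL, ΔJ).
(b)–(c): forbidden (parity, ΔL, ΔJ).
(b)–(d): forbidden (parity, ΔL, ΔJ).
(b)–(e): forbidden (ΔS, ΔL, ΔJ).
(b)–(f): forbidden (ΔS, ΔL).
(c)–(d): forbidden (parity).
(c)–(e): forbidden (ΔS).
(c)–(f): forbidden (ΔS).
(d)–(e): forbidden (ΔS).
(d)–(f): forbidden (ΔS, ΔJ).
(e)–(f): forbidden (parity).
Allowed pairs: 0 of 15.

0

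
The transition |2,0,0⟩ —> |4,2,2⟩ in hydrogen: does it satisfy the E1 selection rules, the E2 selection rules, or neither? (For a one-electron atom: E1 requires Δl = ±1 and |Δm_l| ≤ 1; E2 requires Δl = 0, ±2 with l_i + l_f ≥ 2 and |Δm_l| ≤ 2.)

E2

Δl = 2 − 0 = +2; l_i + l_f = 2.
Δm_l = +2.
E1 (Δl = ±1, |Δm_l| ≤ 1): not satisfied.
E2 (Δl = 0,±2, l_i+l_f ≥ 2, |Δm_l| ≤ 2): satisfied.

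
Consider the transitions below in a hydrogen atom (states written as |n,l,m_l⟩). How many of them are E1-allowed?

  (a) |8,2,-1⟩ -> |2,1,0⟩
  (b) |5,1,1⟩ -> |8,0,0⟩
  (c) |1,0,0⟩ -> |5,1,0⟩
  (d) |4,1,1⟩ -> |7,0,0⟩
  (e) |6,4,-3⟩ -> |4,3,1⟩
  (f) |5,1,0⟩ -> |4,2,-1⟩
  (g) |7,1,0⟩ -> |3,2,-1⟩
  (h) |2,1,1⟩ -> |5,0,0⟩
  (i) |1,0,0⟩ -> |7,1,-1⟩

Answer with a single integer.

(a) allowed
(b) allowed
(c) allowed
(d) allowed
(e) forbidden — Δm_l = +4 (E1 requires Δm_l = 0, ±1)
(f) allowed
(g) allowed
(h) allowed
(i) allowed
Total allowed: 8 of 9.

8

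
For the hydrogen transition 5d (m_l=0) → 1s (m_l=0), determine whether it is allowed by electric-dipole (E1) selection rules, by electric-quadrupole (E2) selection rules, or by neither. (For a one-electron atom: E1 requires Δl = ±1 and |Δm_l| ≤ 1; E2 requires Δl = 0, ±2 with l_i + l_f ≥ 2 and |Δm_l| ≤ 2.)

E2

Δl = 0 − 2 = -2; l_i + l_f = 2.
Δm_l = +0.
E1 (Δl = ±1, |Δm_l| ≤ 1): not satisfied.
E2 (Δl = 0,±2, l_i+l_f ≥ 2, |Δm_l| ≤ 2): satisfied.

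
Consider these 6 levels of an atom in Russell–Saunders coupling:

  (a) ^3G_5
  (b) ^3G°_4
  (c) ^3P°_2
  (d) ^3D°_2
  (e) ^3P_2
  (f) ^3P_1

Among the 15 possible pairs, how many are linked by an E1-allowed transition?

(a)–(b): allowed.
(a)–(c): forbidden (ΔL, ΔJ).
(a)–(d): forbidden (ΔL, ΔJ).
(a)–(e): forbidden (parity, ΔL, ΔJ).
(a)–(f): forbidden (parity, ΔL, ΔJ).
(b)–(c): forbidden (parity, ΔL, ΔJ).
(b)–(d): forbidden (parity, ΔL, ΔJ).
(b)–(e): forbidden (ΔL, ΔJ).
(b)–(f): forbidden (ΔL, ΔJ).
(c)–(d): forbidden (parity).
(c)–(e): allowed.
(c)–(f): allowed.
(d)–(e): allowed.
(d)–(f): allowed.
(e)–(f): forbidden (parity).
Allowed pairs: 5 of 15.

5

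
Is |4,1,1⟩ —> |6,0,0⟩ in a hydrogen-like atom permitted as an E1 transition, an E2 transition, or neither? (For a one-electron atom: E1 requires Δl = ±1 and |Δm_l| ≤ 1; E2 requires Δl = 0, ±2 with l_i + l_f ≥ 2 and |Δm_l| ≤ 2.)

Δl = 0 − 1 = -1; l_i + l_f = 1.
Δm_l = -1.
E1 (Δl = ±1, |Δm_l| ≤ 1): satisfied.
E2 (Δl = 0,±2, l_i+l_f ≥ 2, |Δm_l| ≤ 2): not satisfied.

E1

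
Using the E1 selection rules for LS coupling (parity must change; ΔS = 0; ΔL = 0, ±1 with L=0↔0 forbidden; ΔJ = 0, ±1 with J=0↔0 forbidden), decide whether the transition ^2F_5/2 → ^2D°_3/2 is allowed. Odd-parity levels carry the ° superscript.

allowed

ΔL = 0, ±1 (not L=0↔0): L: 3 → 2, ΔL = -1 — ok.
Parity must change: even → odd — ok.
ΔJ = 0, ±1 (not J=0↔0): J: 5/2 → 3/2, ΔJ = -1 — ok.
ΔS = 0: S: 1/2 → 1/2 — ok.
All four E1 rules are satisfied.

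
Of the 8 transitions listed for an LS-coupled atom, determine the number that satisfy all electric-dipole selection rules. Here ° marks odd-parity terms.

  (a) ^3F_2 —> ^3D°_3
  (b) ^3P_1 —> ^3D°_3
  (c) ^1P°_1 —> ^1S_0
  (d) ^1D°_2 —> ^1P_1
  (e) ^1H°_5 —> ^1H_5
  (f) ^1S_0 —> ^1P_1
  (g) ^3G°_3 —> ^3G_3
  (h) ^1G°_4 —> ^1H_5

6

(a) allowed
(b) forbidden (ΔJ fails)
(c) allowed
(d) allowed
(e) allowed
(f) forbidden (parity fails)
(g) allowed
(h) allowed
Total allowed: 6 of 8.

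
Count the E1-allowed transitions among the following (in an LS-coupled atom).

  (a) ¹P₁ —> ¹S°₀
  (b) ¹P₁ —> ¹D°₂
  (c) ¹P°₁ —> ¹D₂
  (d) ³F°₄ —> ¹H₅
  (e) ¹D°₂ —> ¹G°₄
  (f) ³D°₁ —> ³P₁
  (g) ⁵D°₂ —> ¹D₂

4

(a) allowed
(b) allowed
(c) allowed
(d) forbidden (ΔS, ΔL fail)
(e) forbidden (parity, ΔL, ΔJ fail)
(f) allowed
(g) forbidden (ΔS fails)
Total allowed: 4 of 7.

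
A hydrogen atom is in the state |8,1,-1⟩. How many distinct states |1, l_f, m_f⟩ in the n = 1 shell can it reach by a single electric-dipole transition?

E1 requires Δl = ±1, so l_f ∈ {0, 2}; with 0 ≤ l_f ≤ n_f−1 = 0, the allowed l_f values are {0}.
For l_f = 0: m_f ∈ {m_i−1, m_i, m_i+1} ∩ [−0, 0] = {0} → 1 state.
Total: 1.

1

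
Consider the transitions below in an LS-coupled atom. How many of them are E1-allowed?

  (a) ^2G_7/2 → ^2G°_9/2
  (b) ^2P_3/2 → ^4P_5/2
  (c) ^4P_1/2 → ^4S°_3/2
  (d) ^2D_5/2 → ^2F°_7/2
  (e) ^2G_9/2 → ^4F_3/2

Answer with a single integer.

(a) allowed
(b) forbidden (parity, ΔS fail)
(c) allowed
(d) allowed
(e) forbidden (parity, ΔS, ΔJ fail)
Total allowed: 3 of 5.

3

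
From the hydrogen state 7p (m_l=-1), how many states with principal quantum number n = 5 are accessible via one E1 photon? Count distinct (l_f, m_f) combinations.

E1 requires Δl = ±1, so l_f ∈ {0, 2}; with 0 ≤ l_f ≤ n_f−1 = 4, the allowed l_f values are {0, 2}.
For l_f = 0: m_f ∈ {m_i−1, m_i, m_i+1} ∩ [−0, 0] = {0} → 1 state.
For l_f = 2: m_f ∈ {m_i−1, m_i, m_i+1} ∩ [−2, 2] = {-2, -1, 0} → 3 states.
Total: 4.

4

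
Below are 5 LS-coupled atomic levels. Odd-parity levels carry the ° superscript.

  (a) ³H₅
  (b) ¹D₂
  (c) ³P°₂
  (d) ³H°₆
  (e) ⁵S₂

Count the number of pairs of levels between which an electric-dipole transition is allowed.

(a)–(b): forbidden (parity, ΔS, ΔL, ΔJ).
(a)–(c): forbidden (ΔL, ΔJ).
(a)–(d): allowed.
(a)–(e): forbidden (parity, ΔS, ΔL, ΔJ).
(b)–(c): forbidden (ΔS).
(b)–(d): forbidden (ΔS, ΔL, ΔJ).
(b)–(e): forbidden (parity, ΔS, ΔL).
(c)–(d): forbidden (parity, ΔL, ΔJ).
(c)–(e): forbidden (ΔS).
(d)–(e): forbidden (ΔS, ΔL, ΔJ).
Allowed pairs: 1 of 10.

1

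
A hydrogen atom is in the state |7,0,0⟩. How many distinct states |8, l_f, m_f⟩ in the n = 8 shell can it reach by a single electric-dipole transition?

3

E1 requires Δl = ±1, so l_f ∈ {-1, 1}; with 0 ≤ l_f ≤ n_f−1 = 7, the allowed l_f values are {1}.
For l_f = 1: m_f ∈ {m_i−1, m_i, m_i+1} ∩ [−1, 1] = {-1, 0, 1} → 3 states.
Total: 3.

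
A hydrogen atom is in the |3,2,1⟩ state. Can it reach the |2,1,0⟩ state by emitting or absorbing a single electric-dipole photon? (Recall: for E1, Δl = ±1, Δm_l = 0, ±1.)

allowed

Initial l = 2, final l = 1, so Δl = -1. E1 requires Δl = ±1: satisfied.
m_l: 1 → 0 (Δm_l = -1). |Δm_l| ≤ 1 satisfied.
All E1 selection rules are satisfied.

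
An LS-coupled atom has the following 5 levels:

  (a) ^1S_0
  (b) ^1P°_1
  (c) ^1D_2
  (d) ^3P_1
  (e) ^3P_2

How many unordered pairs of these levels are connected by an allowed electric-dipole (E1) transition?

2

(a)–(b): allowed.
(a)–(c): forbidden (parity, ΔL, ΔJ).
(a)–(d): forbidden (parity, ΔS).
(a)–(e): forbidden (parity, ΔS, ΔJ).
(b)–(c): allowed.
(b)–(d): forbidden (ΔS).
(b)–(e): forbidden (ΔS).
(c)–(d): forbidden (parity, ΔS).
(c)–(e): forbidden (parity, ΔS).
(d)–(e): forbidden (parity).
Allowed pairs: 2 of 10.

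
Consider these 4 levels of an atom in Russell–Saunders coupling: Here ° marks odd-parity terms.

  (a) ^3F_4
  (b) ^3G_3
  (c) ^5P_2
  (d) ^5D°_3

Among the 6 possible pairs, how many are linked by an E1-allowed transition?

1

(a)–(b): forbidden (parity).
(a)–(c): forbidden (parity, ΔS, ΔL, ΔJ).
(a)–(d): forbidden (ΔS).
(b)–(c): forbidden (parity, ΔS, ΔL).
(b)–(d): forbidden (ΔS, ΔL).
(c)–(d): allowed.
Allowed pairs: 1 of 6.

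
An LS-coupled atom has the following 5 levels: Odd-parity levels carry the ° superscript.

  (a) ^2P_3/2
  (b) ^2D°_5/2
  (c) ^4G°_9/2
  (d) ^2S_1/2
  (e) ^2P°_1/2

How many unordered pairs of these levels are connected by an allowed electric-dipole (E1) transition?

3

(a)–(b): allowed.
(a)–(c): forbidden (ΔS, ΔL, ΔJ).
(a)–(d): forbidden (parity).
(a)–(e): allowed.
(b)–(c): forbidden (parity, ΔS, ΔL, ΔJ).
(b)–(d): forbidden (ΔL, ΔJ).
(b)–(e): forbidden (parity, ΔJ).
(c)–(d): forbidden (ΔS, ΔL, ΔJ).
(c)–(e): forbidden (parity, ΔS, ΔL, ΔJ).
(d)–(e): allowed.
Allowed pairs: 3 of 10.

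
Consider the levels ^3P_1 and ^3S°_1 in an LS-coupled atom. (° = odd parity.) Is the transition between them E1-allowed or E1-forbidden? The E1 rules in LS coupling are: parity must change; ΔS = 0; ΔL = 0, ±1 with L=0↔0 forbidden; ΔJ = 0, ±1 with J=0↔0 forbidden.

allowed

Parity must change: even → odd — ok.
ΔS = 0: S: 1 → 1 — ok.
ΔL = 0, ±1 (not L=0↔0): L: 1 → 0, ΔL = -1 — ok.
ΔJ = 0, ±1 (not J=0↔0): J: 1 → 1, ΔJ = +0 — ok.
All four E1 rules are satisfied.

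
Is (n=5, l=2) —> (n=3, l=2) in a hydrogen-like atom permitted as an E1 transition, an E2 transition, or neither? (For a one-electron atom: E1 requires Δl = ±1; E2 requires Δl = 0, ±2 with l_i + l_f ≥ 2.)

E2

Δl = 2 − 2 = +0; l_i + l_f = 4.
E1 (Δl = ±1): not satisfied.
E2 (Δl = 0,±2, l_i+l_f ≥ 2): satisfied.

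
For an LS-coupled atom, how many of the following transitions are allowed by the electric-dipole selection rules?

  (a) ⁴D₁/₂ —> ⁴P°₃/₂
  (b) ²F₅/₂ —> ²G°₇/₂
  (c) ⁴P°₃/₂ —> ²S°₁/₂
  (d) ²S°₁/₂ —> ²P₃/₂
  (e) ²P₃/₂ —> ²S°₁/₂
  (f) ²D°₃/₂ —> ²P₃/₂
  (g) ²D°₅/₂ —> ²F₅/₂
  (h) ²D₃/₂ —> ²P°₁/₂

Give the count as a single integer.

(a) allowed
(b) allowed
(c) forbidden (parity, ΔS fail)
(d) allowed
(e) allowed
(f) allowed
(g) allowed
(h) allowed
Total allowed: 7 of 8.

7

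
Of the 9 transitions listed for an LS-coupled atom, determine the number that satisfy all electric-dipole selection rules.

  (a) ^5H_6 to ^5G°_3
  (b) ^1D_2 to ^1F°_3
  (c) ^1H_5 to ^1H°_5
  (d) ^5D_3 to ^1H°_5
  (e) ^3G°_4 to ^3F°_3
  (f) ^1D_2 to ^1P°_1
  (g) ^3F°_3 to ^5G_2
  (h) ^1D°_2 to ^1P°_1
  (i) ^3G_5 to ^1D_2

(a) forbidden (ΔJ fails)
(b) allowed
(c) allowed
(d) forbidden (ΔS, ΔL, ΔJ fail)
(e) forbidden (parity fails)
(f) allowed
(g) forbidden (ΔS fails)
(h) forbidden (parity fails)
(i) forbidden (parity, ΔS, ΔL, ΔJ fail)
Total allowed: 3 of 9.

3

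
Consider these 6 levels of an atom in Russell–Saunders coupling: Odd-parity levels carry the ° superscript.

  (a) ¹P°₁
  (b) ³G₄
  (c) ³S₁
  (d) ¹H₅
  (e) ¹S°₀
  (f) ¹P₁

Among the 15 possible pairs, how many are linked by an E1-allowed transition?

2

(a)–(b): forbidden (ΔS, ΔL, ΔJ).
(a)–(c): forbidden (ΔS).
(a)–(d): forbidden (ΔL, ΔJ).
(a)–(e): forbidden (parity).
(a)–(f): allowed.
(b)–(c): forbidden (parity, ΔL, ΔJ).
(b)–(d): forbidden (parity, ΔS).
(b)–(e): forbidden (ΔS, ΔL, ΔJ).
(b)–(f): forbidden (parity, ΔS, ΔL, ΔJ).
(c)–(d): forbidden (parity, ΔS, ΔL, ΔJ).
(c)–(e): forbidden (ΔS, ΔL).
(c)–(f): forbidden (parity, ΔS).
(d)–(e): forbidden (ΔL, ΔJ).
(d)–(f): forbidden (parity, ΔL, ΔJ).
(e)–(f): allowed.
Allowed pairs: 2 of 15.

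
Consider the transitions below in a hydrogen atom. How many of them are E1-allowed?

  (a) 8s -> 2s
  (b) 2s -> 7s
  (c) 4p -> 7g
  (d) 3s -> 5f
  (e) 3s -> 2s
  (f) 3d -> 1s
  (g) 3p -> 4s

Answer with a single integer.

(a) forbidden — Δl = +0 (E1 requires Δl = ±1)
(b) forbidden — Δl = +0 (E1 requires Δl = ±1)
(c) forbidden — Δl = +3 (E1 requires Δl = ±1)
(d) forbidden — Δl = +3 (E1 requires Δl = ±1)
(e) forbidden — Δl = +0 (E1 requires Δl = ±1)
(f) forbidden — Δl = -2 (E1 requires Δl = ±1)
(g) allowed
Total allowed: 1 of 7.

1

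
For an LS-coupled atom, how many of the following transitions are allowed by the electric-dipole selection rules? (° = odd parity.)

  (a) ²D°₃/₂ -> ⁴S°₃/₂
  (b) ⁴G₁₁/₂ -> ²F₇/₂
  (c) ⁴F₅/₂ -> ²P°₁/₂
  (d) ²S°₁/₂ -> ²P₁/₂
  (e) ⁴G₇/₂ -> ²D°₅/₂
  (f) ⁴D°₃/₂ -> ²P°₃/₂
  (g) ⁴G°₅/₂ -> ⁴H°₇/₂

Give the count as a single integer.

(a) forbidden (parity, ΔS, ΔL fail)
(b) forbidden (parity, ΔS, ΔJ fail)
(c) forbidden (ΔS, ΔL, ΔJ fail)
(d) allowed
(e) forbidden (ΔS, ΔL fail)
(f) forbidden (parity, ΔS fail)
(g) forbidden (parity fails)
Total allowed: 1 of 7.

1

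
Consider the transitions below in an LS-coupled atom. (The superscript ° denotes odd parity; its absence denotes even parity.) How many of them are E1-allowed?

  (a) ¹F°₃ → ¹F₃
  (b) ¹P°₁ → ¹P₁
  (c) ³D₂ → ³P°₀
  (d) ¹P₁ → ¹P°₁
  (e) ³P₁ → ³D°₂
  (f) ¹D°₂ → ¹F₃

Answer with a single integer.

5

(a) allowed
(b) allowed
(c) forbidden (ΔJ fails)
(d) allowed
(e) allowed
(f) allowed
Total allowed: 5 of 6.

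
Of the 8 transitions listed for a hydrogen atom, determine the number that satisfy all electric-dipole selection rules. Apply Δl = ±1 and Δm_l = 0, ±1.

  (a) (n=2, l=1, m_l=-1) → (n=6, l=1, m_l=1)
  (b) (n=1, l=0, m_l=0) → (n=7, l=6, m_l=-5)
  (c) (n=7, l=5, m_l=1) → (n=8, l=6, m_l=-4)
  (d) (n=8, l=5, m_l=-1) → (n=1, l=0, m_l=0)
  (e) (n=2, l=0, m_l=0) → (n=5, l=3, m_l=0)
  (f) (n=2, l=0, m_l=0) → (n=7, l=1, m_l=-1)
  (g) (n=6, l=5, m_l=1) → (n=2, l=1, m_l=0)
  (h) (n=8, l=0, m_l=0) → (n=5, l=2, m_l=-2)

(a) forbidden — Δl = +0 (E1 requires Δl = ±1); Δm_l = +2 (E1 requires Δm_l = 0, ±1)
(b) forbidden — Δl = +6 (E1 requires Δl = ±1); Δm_l = -5 (E1 requires Δm_l = 0, ±1)
(c) forbidden — Δm_l = -5 (E1 requires Δm_l = 0, ±1)
(d) forbidden — Δl = -5 (E1 requires Δl = ±1)
(e) forbidden — Δl = +3 (E1 requires Δl = ±1)
(f) allowed
(g) forbidden — Δl = -4 (E1 requires Δl = ±1)
(h) forbidden — Δl = +2 (E1 requires Δl = ±1); Δm_l = -2 (E1 requires Δm_l = 0, ±1)
Total allowed: 1 of 8.

1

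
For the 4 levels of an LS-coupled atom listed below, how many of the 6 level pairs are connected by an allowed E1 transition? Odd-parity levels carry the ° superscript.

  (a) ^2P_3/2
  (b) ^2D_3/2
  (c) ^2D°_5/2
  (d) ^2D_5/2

3

(a)–(b): forbidden (parity).
(a)–(c): allowed.
(a)–(d): forbidden (parity).
(b)–(c): allowed.
(b)–(d): forbidden (parity).
(c)–(d): allowed.
Allowed pairs: 3 of 6.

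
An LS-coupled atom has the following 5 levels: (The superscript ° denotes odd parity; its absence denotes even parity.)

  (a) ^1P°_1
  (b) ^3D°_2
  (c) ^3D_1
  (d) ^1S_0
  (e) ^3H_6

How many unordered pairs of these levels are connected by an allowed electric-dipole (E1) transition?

(a)–(b): forbidden (parity, ΔS).
(a)–(c): forbidden (ΔS).
(a)–(d): allowed.
(a)–(e): forbidden (ΔS, ΔL, ΔJ).
(b)–(c): allowed.
(b)–(d): forbidden (ΔS, ΔL, ΔJ).
(b)–(e): forbidden (ΔL, ΔJ).
(c)–(d): forbidden (parity, ΔS, ΔL).
(c)–(e): forbidden (parity, ΔL, ΔJ).
(d)–(e): forbidden (parity, ΔS, ΔL, ΔJ).
Allowed pairs: 2 of 10.

2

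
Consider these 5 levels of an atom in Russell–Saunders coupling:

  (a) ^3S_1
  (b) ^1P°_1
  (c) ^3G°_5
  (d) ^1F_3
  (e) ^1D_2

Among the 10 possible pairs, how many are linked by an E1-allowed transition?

(a)–(b): forbidden (ΔS).
(a)–(c): forbidden (ΔL, ΔJ).
(a)–(d): forbidden (parity, ΔS, ΔL, ΔJ).
(a)–(e): forbidden (parity, ΔS, ΔL).
(b)–(c): forbidden (parity, ΔS, ΔL, ΔJ).
(b)–(d): forbidden (ΔL, ΔJ).
(b)–(e): allowed.
(c)–(d): forbidden (ΔS, ΔJ).
(c)–(e): forbidden (ΔS, ΔL, ΔJ).
(d)–(e): forbidden (parity).
Allowed pairs: 1 of 10.

1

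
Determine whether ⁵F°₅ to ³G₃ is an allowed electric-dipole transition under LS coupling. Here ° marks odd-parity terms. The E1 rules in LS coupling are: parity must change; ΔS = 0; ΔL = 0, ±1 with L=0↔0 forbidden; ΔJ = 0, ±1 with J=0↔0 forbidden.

forbidden

Parity must change: odd → even — ✓.
ΔS = 0: S: 2 → 1 — ✗.
ΔL = 0, ±1 (not L=0↔0): L: 3 → 4, ΔL = +1 — ✓.
ΔJ = 0, ±1 (not J=0↔0): J: 5 → 3, ΔJ = -2 — ✗.
Rule(s) violated: ΔS, ΔJ.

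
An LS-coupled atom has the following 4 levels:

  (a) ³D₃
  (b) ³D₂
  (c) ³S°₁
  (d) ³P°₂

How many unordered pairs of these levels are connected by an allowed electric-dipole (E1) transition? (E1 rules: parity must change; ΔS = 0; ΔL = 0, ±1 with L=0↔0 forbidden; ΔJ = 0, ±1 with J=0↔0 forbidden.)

2

(a)–(b): forbidden (parity).
(a)–(c): forbidden (ΔL, ΔJ).
(a)–(d): allowed.
(b)–(c): forbidden (ΔL).
(b)–(d): allowed.
(c)–(d): forbidden (parity).
Allowed pairs: 2 of 6.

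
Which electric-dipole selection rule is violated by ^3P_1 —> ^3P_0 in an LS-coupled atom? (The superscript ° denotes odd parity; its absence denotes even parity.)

Initial level: S=1, L=1, J=1, parity even. Final level: S=1, L=1, J=0, parity even.
Parity must change: even → even — violated.
ΔS = 0: S: 1 → 1 — satisfied.
ΔL = 0, ±1 (not L=0↔0): L: 1 → 1, ΔL = +0 — satisfied.
ΔJ = 0, ±1 (not J=0↔0): J: 1 → 0, ΔJ = -1 — satisfied.

parity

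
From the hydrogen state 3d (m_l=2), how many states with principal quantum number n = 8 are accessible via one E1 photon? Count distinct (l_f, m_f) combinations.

E1 requires Δl = ±1, so l_f ∈ {1, 3}; with 0 ≤ l_f ≤ n_f−1 = 7, the allowed l_f values are {1, 3}.
For l_f = 1: m_f ∈ {m_i−1, m_i, m_i+1} ∩ [−1, 1] = {1} → 1 state.
For l_f = 3: m_f ∈ {m_i−1, m_i, m_i+1} ∩ [−3, 3] = {1, 2, 3} → 3 states.
Total: 4.

4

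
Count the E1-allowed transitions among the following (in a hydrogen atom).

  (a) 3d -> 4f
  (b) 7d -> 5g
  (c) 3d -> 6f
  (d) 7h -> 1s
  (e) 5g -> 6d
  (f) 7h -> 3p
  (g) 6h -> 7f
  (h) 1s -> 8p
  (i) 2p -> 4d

(a) allowed
(b) forbidden — Δl = +2 (E1 requires Δl = ±1)
(c) allowed
(d) forbidden — Δl = -5 (E1 requires Δl = ±1)
(e) forbidden — Δl = -2 (E1 requires Δl = ±1)
(f) forbidden — Δl = -4 (E1 requires Δl = ±1)
(g) forbidden — Δl = -2 (E1 requires Δl = ±1)
(h) allowed
(i) allowed
Total allowed: 4 of 9.

4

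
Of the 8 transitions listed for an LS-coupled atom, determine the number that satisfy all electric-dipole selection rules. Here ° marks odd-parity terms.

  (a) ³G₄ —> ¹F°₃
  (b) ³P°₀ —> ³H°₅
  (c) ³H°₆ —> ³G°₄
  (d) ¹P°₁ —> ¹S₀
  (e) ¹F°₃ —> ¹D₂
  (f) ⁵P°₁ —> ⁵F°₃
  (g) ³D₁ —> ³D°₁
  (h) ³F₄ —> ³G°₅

4

(a) forbidden (ΔS fails)
(b) forbidden (parity, ΔL, ΔJ fail)
(c) forbidden (parity, ΔJ fail)
(d) allowed
(e) allowed
(f) forbidden (parity, ΔL, ΔJ fail)
(g) allowed
(h) allowed
Total allowed: 4 of 8.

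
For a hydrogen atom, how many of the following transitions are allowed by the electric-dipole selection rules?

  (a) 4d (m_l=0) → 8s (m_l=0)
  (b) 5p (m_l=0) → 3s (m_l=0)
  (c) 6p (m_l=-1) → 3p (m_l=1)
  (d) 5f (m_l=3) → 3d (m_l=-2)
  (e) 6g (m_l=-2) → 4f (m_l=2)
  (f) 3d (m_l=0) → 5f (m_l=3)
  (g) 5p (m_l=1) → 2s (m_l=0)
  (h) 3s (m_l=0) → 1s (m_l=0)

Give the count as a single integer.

(a) forbidden — Δl = -2 (E1 requires Δl = ±1)
(b) allowed
(c) forbidden — Δl = +0 (E1 requires Δl = ±1); Δm_l = +2 (E1 requires Δm_l = 0, ±1)
(d) forbidden — Δm_l = -5 (E1 requires Δm_l = 0, ±1)
(e) forbidden — Δm_l = +4 (E1 requires Δm_l = 0, ±1)
(f) forbidden — Δm_l = +3 (E1 requires Δm_l = 0, ±1)
(g) allowed
(h) forbidden — Δl = +0 (E1 requires Δl = ±1)
Total allowed: 2 of 8.

2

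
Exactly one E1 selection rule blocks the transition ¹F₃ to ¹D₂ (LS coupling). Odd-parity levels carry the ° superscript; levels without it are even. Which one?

parity

Reading off the term symbols: S 0→0, L 3→2, J 3→2, parity even→even.
ΔL = 0, ±1 (not L=0↔0): L: 3 → 2, ΔL = -1 — passes.
ΔS = 0: S: 0 → 0 — passes.
ΔJ = 0, ±1 (not J=0↔0): J: 3 → 2, ΔJ = -1 — passes.
Parity must change: even → even — fails.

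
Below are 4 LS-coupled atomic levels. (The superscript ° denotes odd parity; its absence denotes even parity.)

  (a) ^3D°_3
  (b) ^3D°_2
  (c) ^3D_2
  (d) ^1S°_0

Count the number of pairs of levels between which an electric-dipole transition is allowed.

2

(a)–(b): forbidden (parity).
(a)–(c): allowed.
(a)–(d): forbidden (parity, ΔS, ΔL, ΔJ).
(b)–(c): allowed.
(b)–(d): forbidden (parity, ΔS, ΔL, ΔJ).
(c)–(d): forbidden (ΔS, ΔL, ΔJ).
Allowed pairs: 2 of 6.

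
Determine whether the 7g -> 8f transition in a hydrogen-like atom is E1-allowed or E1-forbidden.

l: 4 → 3 (Δl = -1). Δl = ±1 satisfied.
All E1 selection rules are satisfied.

allowed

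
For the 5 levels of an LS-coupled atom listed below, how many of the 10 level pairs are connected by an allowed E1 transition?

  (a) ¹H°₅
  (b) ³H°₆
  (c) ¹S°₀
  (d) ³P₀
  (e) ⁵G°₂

(a)–(b): forbidden (parity, ΔS).
(a)–(c): forbidden (parity, ΔL, ΔJ).
(a)–(d): forbidden (ΔS, ΔL, ΔJ).
(a)–(e): forbidden (parity, ΔS, ΔJ).
(b)–(c): forbidden (parity, ΔS, ΔL, ΔJ).
(b)–(d): forbidden (ΔL, ΔJ).
(b)–(e): forbidden (parity, ΔS, ΔJ).
(c)–(d): forbidden (ΔS, ΔJ).
(c)–(e): forbidden (parity, ΔS, ΔL, ΔJ).
(d)–(e): forbidden (ΔS, ΔL, ΔJ).
Allowed pairs: 0 of 10.

0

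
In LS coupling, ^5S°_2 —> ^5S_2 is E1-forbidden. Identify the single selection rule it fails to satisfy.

Parity must change: odd → even — satisfied.
ΔS = 0: S: 2 → 2 — satisfied.
ΔL = 0, ±1 (not L=0↔0): L: 0 → 0, ΔL = +0 — violated.
ΔJ = 0, ±1 (not J=0↔0): J: 2 → 2, ΔJ = +0 — satisfied.

the L=0 ↔ L=0 exclusion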